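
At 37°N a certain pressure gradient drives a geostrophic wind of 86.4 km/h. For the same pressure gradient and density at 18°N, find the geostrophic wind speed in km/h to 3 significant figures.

With the same pressure gradient and density, V_g ∝ 1/f ∝ 1/sin φ.
V₂ = V₁ · sin φ₁ / sin φ₂ = 86.4 × sin 37° / sin 18°
V₂ = 86.4 × 0.6018/0.3090 = 168 km/h

168 km/h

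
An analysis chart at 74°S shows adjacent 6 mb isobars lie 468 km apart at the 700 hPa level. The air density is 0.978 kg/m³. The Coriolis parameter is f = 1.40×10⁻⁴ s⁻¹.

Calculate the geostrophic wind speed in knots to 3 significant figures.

18.2 knots

Pressure gradient: |∂P/∂n| = 600 Pa / 468000 m = 1.28×10⁻³ Pa/m
Geostrophic balance (pressure-gradient force = Coriolis force):
V_g = (1/(fρ)) |∂P/∂n| = 1.28×10⁻³ / (1.40×10⁻⁴ × 0.978) = 9.36 m/s
Converting: 9.36 m/s × 1.944 = 18.2 knots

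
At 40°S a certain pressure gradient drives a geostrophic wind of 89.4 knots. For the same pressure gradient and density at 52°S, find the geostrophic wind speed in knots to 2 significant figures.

73 knots

With the same pressure gradient and density, V_g ∝ 1/f ∝ 1/sin φ.
V₂ = V₁ · sin φ₁ / sin φ₂ = 89.4 × sin 40° / sin 52°
V₂ = 89.4 × 0.6428/0.7880 = 73 knots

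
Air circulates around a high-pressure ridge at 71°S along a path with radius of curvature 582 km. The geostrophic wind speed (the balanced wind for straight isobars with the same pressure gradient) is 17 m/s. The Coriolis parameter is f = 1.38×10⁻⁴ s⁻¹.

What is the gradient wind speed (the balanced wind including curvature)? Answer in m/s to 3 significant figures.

Around a high, pressure-gradient force acts outward with centrifugal, so Coriolis balances both:
fV = (1/ρ)|∂P/∂n| + V²/R  →  V² − fR·V + fR·V_g = 0
With fR = 1.38×10⁻⁴ × 582×10³ m = 80.3 m/s:
V = [fR − √((fR)² − 4 fR V_g)]/2 = [80.3 − √(80.3² − 4×80.3×17)]/2 = 24.4 m/s
Supergeostrophic (V > V_g = 17 m/s), as expected around a high.

24.4 m/s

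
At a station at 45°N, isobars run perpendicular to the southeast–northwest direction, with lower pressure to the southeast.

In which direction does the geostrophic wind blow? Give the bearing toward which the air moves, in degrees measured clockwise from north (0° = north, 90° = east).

225°

The pressure-gradient force points toward the southeast (bearing 135°).
Geostrophic balance: in the Northern Hemisphere the Coriolis force deflects motion to the right, so the geostrophic wind blows 90° to the right of the pressure-gradient force (low pressure on the left).
Rotating 135° by 90° clockwise gives 225° — the wind blows toward the southwest.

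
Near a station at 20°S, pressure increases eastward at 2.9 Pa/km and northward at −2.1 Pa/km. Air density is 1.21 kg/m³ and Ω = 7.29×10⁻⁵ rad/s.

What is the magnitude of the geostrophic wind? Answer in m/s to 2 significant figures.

Coriolis parameter at 20°S:
f = 2Ω sin φ = 2 × 7.29×10⁻⁵ × sin 20° = 4.99×10⁻⁵ s⁻¹
In the Southern Hemisphere f is negative: f = −4.99×10⁻⁵ s⁻¹.
Component geostrophic relations (x east, y north):
u_g = −(1/(fρ)) ∂P/∂y,  v_g = (1/(fρ)) ∂P/∂x
u_g = −(−2.1×10⁻³)/(−4.99×10⁻⁵ × 1.21) = −34.8 m/s;  v_g = (2.9×10⁻³)/(−4.99×10⁻⁵ × 1.21) = −48.1 m/s
|V_g| = √(u_g² + v_g²) = 59.3 m/s

59 m/s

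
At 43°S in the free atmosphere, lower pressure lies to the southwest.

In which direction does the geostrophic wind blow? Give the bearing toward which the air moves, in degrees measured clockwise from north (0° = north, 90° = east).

The pressure-gradient force points toward the southwest (bearing 225°).
Geostrophic balance: in the Southern Hemisphere the Coriolis force deflects motion to the left, so the geostrophic wind blows 90° to the left of the pressure-gradient force (low pressure on the right).
Rotating 225° by 90° counterclockwise gives 135° — the wind blows toward the southeast.

135°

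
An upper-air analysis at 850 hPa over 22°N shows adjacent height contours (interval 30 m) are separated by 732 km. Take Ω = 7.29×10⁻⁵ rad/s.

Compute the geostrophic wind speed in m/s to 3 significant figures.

Coriolis parameter at 22°N:
f = 2Ω sin φ = 2 × 7.29×10⁻⁵ × sin 22° = 5.46×10⁻⁵ s⁻¹
Height gradient: |∂Z/∂n| = 30 m / 732000 m = 4.10×10⁻⁵
On a pressure surface, geostrophic balance gives V_g = (g/f)|∂Z/∂n|:
V_g = 9.81 × 4.10×10⁻⁵ / 5.46×10⁻⁵ = 7.36 m/s

7.36 m/s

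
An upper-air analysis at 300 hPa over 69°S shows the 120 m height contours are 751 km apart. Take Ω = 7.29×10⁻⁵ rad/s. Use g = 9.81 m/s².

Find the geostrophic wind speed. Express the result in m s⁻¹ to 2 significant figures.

12 m s⁻¹

Coriolis parameter at 69°S:
f = 2Ω sin φ = 2 × 7.29×10⁻⁵ × sin 69° = 1.36×10⁻⁴ s⁻¹
Height gradient: |∂Z/∂n| = 120 m / 751000 m = 1.60×10⁻⁴
On a pressure surface, geostrophic balance gives V_g = (g/f)|∂Z/∂n|:
V_g = 9.81 × 1.60×10⁻⁴ / 1.36×10⁻⁴ = 11.5 m/s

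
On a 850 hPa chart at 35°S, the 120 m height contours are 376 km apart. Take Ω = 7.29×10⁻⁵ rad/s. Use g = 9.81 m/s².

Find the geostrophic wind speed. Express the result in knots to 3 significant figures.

72.8 knots

Coriolis parameter at 35°S:
f = 2Ω sin φ = 2 × 7.29×10⁻⁵ × sin 35° = 8.36×10⁻⁵ s⁻¹
Height gradient: |∂Z/∂n| = 120 m / 376000 m = 3.19×10⁻⁴
On a pressure surface, geostrophic balance gives V_g = (g/f)|∂Z/∂n|:
V_g = 9.81 × 3.19×10⁻⁴ / 8.36×10⁻⁵ = 37.4 m/s
Converting: 37.4 m/s × 1.944 = 72.8 knots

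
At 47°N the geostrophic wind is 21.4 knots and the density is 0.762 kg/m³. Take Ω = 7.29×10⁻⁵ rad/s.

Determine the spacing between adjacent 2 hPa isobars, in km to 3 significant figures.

Coriolis parameter at 47°N:
f = 2Ω sin φ = 2 × 7.29×10⁻⁵ × sin 47° = 1.07×10⁻⁴ s⁻¹
Wind speed in SI: 21.4 knots = 11.0 m/s
Geostrophic balance rearranged: |∂P/∂n| = f ρ V_g
|∂P/∂n| = 1.07×10⁻⁴ × 0.762 × 11.0 = 8.95×10⁻⁴ Pa/m
Isobar spacing: Δn = ΔP/|∂P/∂n| = 200 Pa / 8.95×10⁻⁴ Pa/m = 223583 m ≈ 224 km

224 km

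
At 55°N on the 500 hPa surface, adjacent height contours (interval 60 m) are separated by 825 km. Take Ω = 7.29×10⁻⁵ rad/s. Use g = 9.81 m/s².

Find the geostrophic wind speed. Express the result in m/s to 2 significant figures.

6.0 m/s

Coriolis parameter at 55°N:
f = 2Ω sin φ = 2 × 7.29×10⁻⁵ × sin 55° = 1.19×10⁻⁴ s⁻¹
Height gradient: |∂Z/∂n| = 60 m / 825000 m = 7.27×10⁻⁵
On a pressure surface, geostrophic balance gives V_g = (g/f)|∂Z/∂n|:
V_g = 9.81 × 7.27×10⁻⁵ / 1.19×10⁻⁴ = 5.97 m/s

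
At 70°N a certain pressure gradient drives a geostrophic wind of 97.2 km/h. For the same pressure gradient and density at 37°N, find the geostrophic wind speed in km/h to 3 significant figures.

With the same pressure gradient and density, V_g ∝ 1/f ∝ 1/sin φ.
V₂ = V₁ · sin φ₁ / sin φ₂ = 97.2 × sin 70° / sin 37°
V₂ = 97.2 × 0.9397/0.6018 = 152 km/h

152 km/h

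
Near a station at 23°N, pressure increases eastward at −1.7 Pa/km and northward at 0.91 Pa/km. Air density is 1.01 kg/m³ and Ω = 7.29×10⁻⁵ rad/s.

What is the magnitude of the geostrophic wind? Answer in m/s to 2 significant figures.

34 m/s

Coriolis parameter at 23°N:
f = 2Ω sin φ = 2 × 7.29×10⁻⁵ × sin 23° = 5.70×10⁻⁵ s⁻¹
Component geostrophic relations (x east, y north):
u_g = −(1/(fρ)) ∂P/∂y,  v_g = (1/(fρ)) ∂P/∂x
u_g = −(0.91×10⁻³)/(5.70×10⁻⁵ × 1.01) = −15.8 m/s;  v_g = (−1.7×10⁻³)/(5.70×10⁻⁵ × 1.01) = −29.5 m/s
|V_g| = √(u_g² + v_g²) = 33.5 m/s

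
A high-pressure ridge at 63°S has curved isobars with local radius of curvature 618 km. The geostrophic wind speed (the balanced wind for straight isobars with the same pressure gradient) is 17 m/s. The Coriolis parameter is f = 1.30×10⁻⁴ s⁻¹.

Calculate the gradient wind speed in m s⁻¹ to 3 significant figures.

Around a high, pressure-gradient force acts outward with centrifugal, so Coriolis balances both:
fV = (1/ρ)|∂P/∂n| + V²/R  →  V² − fR·V + fR·V_g = 0
With fR = 1.30×10⁻⁴ × 618×10³ m = 80.3 m/s:
V = [fR − √((fR)² − 4 fR V_g)]/2 = [80.3 − √(80.3² − 4×80.3×17)]/2 = 24.4 m/s
Supergeostrophic (V > V_g = 17 m/s), as expected around a high.

24.4 m s⁻¹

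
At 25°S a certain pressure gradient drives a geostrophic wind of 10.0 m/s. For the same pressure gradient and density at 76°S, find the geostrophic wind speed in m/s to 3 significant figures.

With the same pressure gradient and density, V_g ∝ 1/f ∝ 1/sin φ.
V₂ = V₁ · sin φ₁ / sin φ₂ = 10.0 × sin 25° / sin 76°
V₂ = 10.0 × 0.4226/0.9703 = 4.36 m/s

4.36 m/s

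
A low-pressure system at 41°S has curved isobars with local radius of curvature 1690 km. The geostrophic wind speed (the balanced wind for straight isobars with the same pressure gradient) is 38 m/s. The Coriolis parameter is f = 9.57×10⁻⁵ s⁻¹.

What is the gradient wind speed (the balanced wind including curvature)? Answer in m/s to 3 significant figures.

Around a low, centrifugal force acts outward with Coriolis, so pressure-gradient force balances both:
(1/ρ)|∂P/∂n| = fV + V²/R  →  V² + fR·V − fR·V_g = 0
With fR = 9.57×10⁻⁵ × 1690×10³ m = 162 m/s:
V = [−fR + √((fR)² + 4 fR V_g)]/2 = [−162 + √(162² + 4×162×38)]/2 = 31.8 m/s
Subgeostrophic (V < V_g = 38 m/s), as expected around a low.

31.8 m/s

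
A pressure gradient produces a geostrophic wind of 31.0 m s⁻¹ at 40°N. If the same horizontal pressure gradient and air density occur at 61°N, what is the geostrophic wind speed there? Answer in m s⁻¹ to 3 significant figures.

22.8 m s⁻¹

With the same pressure gradient and density, V_g ∝ 1/f ∝ 1/sin φ.
V₂ = V₁ · sin φ₁ / sin φ₂ = 31.0 × sin 40° / sin 61°
V₂ = 31.0 × 0.6428/0.8746 = 22.8 m s⁻¹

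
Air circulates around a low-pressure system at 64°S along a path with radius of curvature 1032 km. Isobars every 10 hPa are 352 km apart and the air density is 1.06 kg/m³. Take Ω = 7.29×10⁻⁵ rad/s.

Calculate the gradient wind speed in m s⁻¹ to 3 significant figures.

18.0 m s⁻¹

Coriolis parameter at 64°S:
f = 2Ω sin φ = 2 × 7.29×10⁻⁵ × sin 64° = 1.31×10⁻⁴ s⁻¹
Pressure gradient: |∂P/∂n| = 1000 Pa / 352000 m = 2.84×10⁻³ Pa/m
Geostrophic speed: V_g = |∂P/∂n|/(fρ) = 2.84×10⁻³/(1.31×10⁻⁴ × 1.06) = 20.5 m/s
Around a low, centrifugal force acts outward with Coriolis, so pressure-gradient force balances both:
(1/ρ)|∂P/∂n| = fV + V²/R  →  V² + fR·V − fR·V_g = 0
With fR = 1.31×10⁻⁴ × 1032×10³ m = 135 m/s:
V = [−fR + √((fR)² + 4 fR V_g)]/2 = [−135 + √(135² + 4×135×20.5)]/2 = 18 m/s
Subgeostrophic (V < V_g = 20.5 m/s), as expected around a low.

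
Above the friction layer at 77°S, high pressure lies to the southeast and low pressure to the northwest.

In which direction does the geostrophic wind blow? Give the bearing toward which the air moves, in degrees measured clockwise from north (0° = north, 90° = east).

The pressure-gradient force points toward the northwest (bearing 315°).
Geostrophic balance: in the Southern Hemisphere the Coriolis force deflects motion to the left, so the geostrophic wind blows 90° to the left of the pressure-gradient force (low pressure on the right).
Rotating 315° by 90° counterclockwise gives 225° — the wind blows toward the southwest.

225°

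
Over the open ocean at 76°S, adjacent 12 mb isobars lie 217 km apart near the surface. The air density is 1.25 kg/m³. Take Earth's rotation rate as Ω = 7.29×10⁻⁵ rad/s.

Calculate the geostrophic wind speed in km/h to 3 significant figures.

113 km/h

Coriolis parameter at 76°S:
f = 2Ω sin φ = 2 × 7.29×10⁻⁵ × sin 76° = 1.41×10⁻⁴ s⁻¹
Pressure gradient: |∂P/∂n| = 1200 Pa / 217000 m = 5.53×10⁻³ Pa/m
Geostrophic balance (pressure-gradient force = Coriolis force):
V_g = (1/(fρ)) |∂P/∂n| = 5.53×10⁻³ / (1.41×10⁻⁴ × 1.25) = 31.3 m/s
Converting: 31.3 m/s × 3.6 = 113 km/h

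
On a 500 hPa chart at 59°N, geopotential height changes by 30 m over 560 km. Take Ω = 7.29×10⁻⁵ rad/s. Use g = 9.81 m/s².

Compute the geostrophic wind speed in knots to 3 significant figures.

8.17 knots

Coriolis parameter at 59°N:
f = 2Ω sin φ = 2 × 7.29×10⁻⁵ × sin 59° = 1.25×10⁻⁴ s⁻¹
Height gradient: |∂Z/∂n| = 30 m / 560000 m = 5.36×10⁻⁵
On a pressure surface, geostrophic balance gives V_g = (g/f)|∂Z/∂n|:
V_g = 9.81 × 5.36×10⁻⁵ / 1.25×10⁻⁴ = 4.21 m/s
Converting: 4.21 m/s × 1.944 = 8.17 knots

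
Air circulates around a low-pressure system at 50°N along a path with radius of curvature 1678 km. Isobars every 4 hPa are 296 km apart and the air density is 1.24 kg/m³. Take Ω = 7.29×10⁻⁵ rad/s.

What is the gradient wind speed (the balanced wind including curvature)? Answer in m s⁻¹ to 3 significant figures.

9.30 m s⁻¹

Coriolis parameter at 50°N:
f = 2Ω sin φ = 2 × 7.29×10⁻⁵ × sin 50° = 1.12×10⁻⁴ s⁻¹
Pressure gradient: |∂P/∂n| = 400 Pa / 296000 m = 1.35×10⁻³ Pa/m
Geostrophic speed: V_g = |∂P/∂n|/(fρ) = 1.35×10⁻³/(1.12×10⁻⁴ × 1.24) = 9.76 m/s
Around a low, centrifugal force acts outward with Coriolis, so pressure-gradient force balances both:
(1/ρ)|∂P/∂n| = fV + V²/R  →  V² + fR·V − fR·V_g = 0
With fR = 1.12×10⁻⁴ × 1678×10³ m = 187 m/s:
V = [−fR + √((fR)² + 4 fR V_g)]/2 = [−187 + √(187² + 4×187×9.76)]/2 = 9.3 m/s
Subgeostrophic (V < V_g = 9.76 m/s), as expected around a low.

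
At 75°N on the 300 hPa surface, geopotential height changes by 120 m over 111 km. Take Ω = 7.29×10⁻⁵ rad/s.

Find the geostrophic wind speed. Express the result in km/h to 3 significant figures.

271 km/h

Coriolis parameter at 75°N:
f = 2Ω sin φ = 2 × 7.29×10⁻⁵ × sin 75° = 1.41×10⁻⁴ s⁻¹
Height gradient: |∂Z/∂n| = 120 m / 111000 m = 1.08×10⁻³
On a pressure surface, geostrophic balance gives V_g = (g/f)|∂Z/∂n|:
V_g = 9.81 × 1.08×10⁻³ / 1.41×10⁻⁴ = 75.3 m/s
Converting: 75.3 m/s × 3.6 = 271 km/h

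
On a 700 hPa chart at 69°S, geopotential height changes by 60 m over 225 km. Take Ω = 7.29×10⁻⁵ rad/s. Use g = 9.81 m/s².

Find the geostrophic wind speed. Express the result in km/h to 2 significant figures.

Coriolis parameter at 69°S:
f = 2Ω sin φ = 2 × 7.29×10⁻⁵ × sin 69° = 1.36×10⁻⁴ s⁻¹
Height gradient: |∂Z/∂n| = 60 m / 225000 m = 2.67×10⁻⁴
On a pressure surface, geostrophic balance gives V_g = (g/f)|∂Z/∂n|:
V_g = 9.81 × 2.67×10⁻⁴ / 1.36×10⁻⁴ = 19.2 m/s
Converting: 19.2 m/s × 3.6 = 69 km/h

69 km/h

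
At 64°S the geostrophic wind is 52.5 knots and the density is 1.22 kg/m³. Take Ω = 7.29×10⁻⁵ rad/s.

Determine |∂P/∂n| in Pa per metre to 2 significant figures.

Coriolis parameter at 64°S:
f = 2Ω sin φ = 2 × 7.29×10⁻⁵ × sin 64° = 1.31×10⁻⁴ s⁻¹
Wind speed in SI: 52.5 knots = 27.0 m/s
Geostrophic balance rearranged: |∂P/∂n| = f ρ V_g
|∂P/∂n| = 1.31×10⁻⁴ × 1.22 × 27.0 = 4.32×10⁻³ Pa/m

4.3×10⁻³ Pa/m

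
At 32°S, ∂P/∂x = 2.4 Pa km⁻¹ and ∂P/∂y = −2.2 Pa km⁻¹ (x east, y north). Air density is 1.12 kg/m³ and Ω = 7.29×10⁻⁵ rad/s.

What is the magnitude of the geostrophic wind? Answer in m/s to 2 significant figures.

38 m/s

Coriolis parameter at 32°S:
f = 2Ω sin φ = 2 × 7.29×10⁻⁵ × sin 32° = 7.73×10⁻⁵ s⁻¹
In the Southern Hemisphere f is negative: f = −7.73×10⁻⁵ s⁻¹.
Component geostrophic relations (x east, y north):
u_g = −(1/(fρ)) ∂P/∂y,  v_g = (1/(fρ)) ∂P/∂x
u_g = −(−2.2×10⁻³)/(−7.73×10⁻⁵ × 1.12) = −25.4 m/s;  v_g = (2.4×10⁻³)/(−7.73×10⁻⁵ × 1.12) = −27.7 m/s
|V_g| = √(u_g² + v_g²) = 37.6 m/s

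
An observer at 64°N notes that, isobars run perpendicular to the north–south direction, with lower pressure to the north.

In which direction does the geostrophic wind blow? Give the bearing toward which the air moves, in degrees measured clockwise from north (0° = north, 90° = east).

The pressure-gradient force points toward the north (bearing 000°).
Geostrophic balance: in the Northern Hemisphere the Coriolis force deflects motion to the right, so the geostrophic wind blows 90° to the right of the pressure-gradient force (low pressure on the left).
Rotating 000° by 90° clockwise gives 090° — the wind blows toward the east.

090°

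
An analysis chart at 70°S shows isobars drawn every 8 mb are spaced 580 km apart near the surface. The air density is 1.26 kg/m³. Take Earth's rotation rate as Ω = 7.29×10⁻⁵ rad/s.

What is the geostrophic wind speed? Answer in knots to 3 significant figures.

Coriolis parameter at 70°S:
f = 2Ω sin φ = 2 × 7.29×10⁻⁵ × sin 70° = 1.37×10⁻⁴ s⁻¹
Pressure gradient: |∂P/∂n| = 800 Pa / 580000 m = 1.38×10⁻³ Pa/m
Geostrophic balance (pressure-gradient force = Coriolis force):
V_g = (1/(fρ)) |∂P/∂n| = 1.38×10⁻³ / (1.37×10⁻⁴ × 1.26) = 7.99 m/s
Converting: 7.99 m/s × 1.944 = 15.5 knots

15.5 knots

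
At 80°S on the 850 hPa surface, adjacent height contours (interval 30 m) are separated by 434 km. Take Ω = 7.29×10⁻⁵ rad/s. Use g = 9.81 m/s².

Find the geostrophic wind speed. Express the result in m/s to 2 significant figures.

4.7 m/s

Coriolis parameter at 80°S:
f = 2Ω sin φ = 2 × 7.29×10⁻⁵ × sin 80° = 1.44×10⁻⁴ s⁻¹
Height gradient: |∂Z/∂n| = 30 m / 434000 m = 6.91×10⁻⁵
On a pressure surface, geostrophic balance gives V_g = (g/f)|∂Z/∂n|:
V_g = 9.81 × 6.91×10⁻⁵ / 1.44×10⁻⁴ = 4.72 m/s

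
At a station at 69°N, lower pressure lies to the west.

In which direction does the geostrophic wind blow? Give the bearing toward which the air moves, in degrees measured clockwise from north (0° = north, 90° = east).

000°

The pressure-gradient force points toward the west (bearing 270°).
Geostrophic balance: in the Northern Hemisphere the Coriolis force deflects motion to the right, so the geostrophic wind blows 90° to the right of the pressure-gradient force (low pressure on the left).
Rotating 270° by 90° clockwise gives 000° — the wind blows toward the north.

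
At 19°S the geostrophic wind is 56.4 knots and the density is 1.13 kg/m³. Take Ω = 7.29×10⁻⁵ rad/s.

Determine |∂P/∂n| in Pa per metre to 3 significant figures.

1.56×10⁻³ Pa/m

Coriolis parameter at 19°S:
f = 2Ω sin φ = 2 × 7.29×10⁻⁵ × sin 19° = 4.75×10⁻⁵ s⁻¹
Wind speed in SI: 56.4 knots = 29.0 m/s
Geostrophic balance rearranged: |∂P/∂n| = f ρ V_g
|∂P/∂n| = 4.75×10⁻⁵ × 1.13 × 29.0 = 1.56×10⁻³ Pa/m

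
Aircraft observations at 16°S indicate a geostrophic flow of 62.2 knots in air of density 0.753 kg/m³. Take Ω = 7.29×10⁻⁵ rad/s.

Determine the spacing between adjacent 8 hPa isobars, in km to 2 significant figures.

Coriolis parameter at 16°S:
f = 2Ω sin φ = 2 × 7.29×10⁻⁵ × sin 16° = 4.02×10⁻⁵ s⁻¹
Wind speed in SI: 62.2 knots = 32.0 m/s
Geostrophic balance rearranged: |∂P/∂n| = f ρ V_g
|∂P/∂n| = 4.02×10⁻⁵ × 0.753 × 32.0 = 9.68×10⁻⁴ Pa/m
Isobar spacing: Δn = ΔP/|∂P/∂n| = 800 Pa / 9.68×10⁻⁴ Pa/m = 826173 m ≈ 830 km

830 km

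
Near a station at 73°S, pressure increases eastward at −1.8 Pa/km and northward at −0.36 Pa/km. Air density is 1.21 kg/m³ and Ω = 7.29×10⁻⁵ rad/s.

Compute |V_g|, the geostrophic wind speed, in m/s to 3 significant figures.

Coriolis parameter at 73°S:
f = 2Ω sin φ = 2 × 7.29×10⁻⁵ × sin 73° = 1.39×10⁻⁴ s⁻¹
In the Southern Hemisphere f is negative: f = −1.39×10⁻⁴ s⁻¹.
Component geostrophic relations (x east, y north):
u_g = −(1/(fρ)) ∂P/∂y,  v_g = (1/(fρ)) ∂P/∂x
u_g = −(−0.36×10⁻³)/(−1.39×10⁻⁴ × 1.21) = −2.13 m/s;  v_g = (−1.8×10⁻³)/(−1.39×10⁻⁴ × 1.21) = 10.7 m/s
|V_g| = √(u_g² + v_g²) = 10.9 m/s

10.9 m/s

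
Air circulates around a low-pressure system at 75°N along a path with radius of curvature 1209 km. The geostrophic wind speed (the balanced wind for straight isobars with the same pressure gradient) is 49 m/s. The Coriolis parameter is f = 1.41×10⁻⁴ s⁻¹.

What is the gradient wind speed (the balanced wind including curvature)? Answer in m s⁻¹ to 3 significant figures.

39.7 m s⁻¹

Around a low, centrifugal force acts outward with Coriolis, so pressure-gradient force balances both:
(1/ρ)|∂P/∂n| = fV + V²/R  →  V² + fR·V − fR·V_g = 0
With fR = 1.41×10⁻⁴ × 1209×10³ m = 170 m/s:
V = [−fR + √((fR)² + 4 fR V_g)]/2 = [−170 + √(170² + 4×170×49)]/2 = 39.7 m/s
Subgeostrophic (V < V_g = 49 m/s), as expected around a low.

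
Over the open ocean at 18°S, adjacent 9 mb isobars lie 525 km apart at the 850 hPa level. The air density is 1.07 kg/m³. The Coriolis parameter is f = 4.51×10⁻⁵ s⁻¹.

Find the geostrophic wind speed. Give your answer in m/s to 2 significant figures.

36 m/s

Pressure gradient: |∂P/∂n| = 900 Pa / 525000 m = 1.71×10⁻³ Pa/m
Geostrophic balance (pressure-gradient force = Coriolis force):
V_g = (1/(fρ)) |∂P/∂n| = 1.71×10⁻³ / (4.51×10⁻⁵ × 1.07) = 35.5 m/s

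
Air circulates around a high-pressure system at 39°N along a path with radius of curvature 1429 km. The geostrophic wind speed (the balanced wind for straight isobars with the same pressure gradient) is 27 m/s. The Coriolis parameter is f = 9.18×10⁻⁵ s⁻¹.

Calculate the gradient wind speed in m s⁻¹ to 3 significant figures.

38.0 m s⁻¹

Around a high, pressure-gradient force acts outward with centrifugal, so Coriolis balances both:
fV = (1/ρ)|∂P/∂n| + V²/R  →  V² − fR·V + fR·V_g = 0
With fR = 9.18×10⁻⁵ × 1429×10³ m = 131 m/s:
V = [fR − √((fR)² − 4 fR V_g)]/2 = [131 − √(131² − 4×131×27)]/2 = 38 m/s
Supergeostrophic (V > V_g = 27 m/s), as expected around a high.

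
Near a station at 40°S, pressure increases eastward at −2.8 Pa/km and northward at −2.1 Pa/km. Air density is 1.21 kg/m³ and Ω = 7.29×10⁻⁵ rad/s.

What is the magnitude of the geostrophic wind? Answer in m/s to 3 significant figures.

Coriolis parameter at 40°S:
f = 2Ω sin φ = 2 × 7.29×10⁻⁵ × sin 40° = 9.37×10⁻⁵ s⁻¹
In the Southern Hemisphere f is negative: f = −9.37×10⁻⁵ s⁻¹.
Component geostrophic relations (x east, y north):
u_g = −(1/(fρ)) ∂P/∂y,  v_g = (1/(fρ)) ∂P/∂x
u_g = −(−2.1×10⁻³)/(−9.37×10⁻⁵ × 1.21) = −18.5 m/s;  v_g = (−2.8×10⁻³)/(−9.37×10⁻⁵ × 1.21) = 24.7 m/s
|V_g| = √(u_g² + v_g²) = 30.9 m/s

30.9 m/s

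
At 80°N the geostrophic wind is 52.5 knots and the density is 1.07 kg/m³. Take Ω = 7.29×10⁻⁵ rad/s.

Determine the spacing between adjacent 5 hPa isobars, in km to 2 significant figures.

120 km

Coriolis parameter at 80°N:
f = 2Ω sin φ = 2 × 7.29×10⁻⁵ × sin 80° = 1.44×10⁻⁴ s⁻¹
Wind speed in SI: 52.5 knots = 27.0 m/s
Geostrophic balance rearranged: |∂P/∂n| = f ρ V_g
|∂P/∂n| = 1.44×10⁻⁴ × 1.07 × 27.0 = 4.15×10⁻³ Pa/m
Isobar spacing: Δn = ΔP/|∂P/∂n| = 500 Pa / 4.15×10⁻³ Pa/m = 120498 m ≈ 120 km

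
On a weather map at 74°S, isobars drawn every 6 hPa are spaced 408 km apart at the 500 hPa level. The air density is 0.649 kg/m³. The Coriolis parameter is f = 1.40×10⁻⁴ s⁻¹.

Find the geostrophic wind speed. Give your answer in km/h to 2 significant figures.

58 km/h

Pressure gradient: |∂P/∂n| = 600 Pa / 408000 m = 1.47×10⁻³ Pa/m
Geostrophic balance (pressure-gradient force = Coriolis force):
V_g = (1/(fρ)) |∂P/∂n| = 1.47×10⁻³ / (1.40×10⁻⁴ × 0.649) = 16.2 m/s
Converting: 16.2 m/s × 3.6 = 58 km/h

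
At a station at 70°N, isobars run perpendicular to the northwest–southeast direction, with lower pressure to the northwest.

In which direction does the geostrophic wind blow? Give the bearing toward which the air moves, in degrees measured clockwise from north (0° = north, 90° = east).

045°

The pressure-gradient force points toward the northwest (bearing 315°).
Geostrophic balance: in the Northern Hemisphere the Coriolis force deflects motion to the right, so the geostrophic wind blows 90° to the right of the pressure-gradient force (low pressure on the left).
Rotating 315° by 90° clockwise gives 045° — the wind blows toward the northeast.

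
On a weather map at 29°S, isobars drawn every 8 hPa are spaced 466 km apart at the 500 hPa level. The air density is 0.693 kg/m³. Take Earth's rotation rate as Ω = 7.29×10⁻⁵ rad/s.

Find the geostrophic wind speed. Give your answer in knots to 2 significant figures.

Coriolis parameter at 29°S:
f = 2Ω sin φ = 2 × 7.29×10⁻⁵ × sin 29° = 7.07×10⁻⁵ s⁻¹
Pressure gradient: |∂P/∂n| = 800 Pa / 466000 m = 1.72×10⁻³ Pa/m
Geostrophic balance (pressure-gradient force = Coriolis force):
V_g = (1/(fρ)) |∂P/∂n| = 1.72×10⁻³ / (7.07×10⁻⁵ × 0.693) = 35.0 m/s
Converting: 35.0 m/s × 1.944 = 68 knots

68 knots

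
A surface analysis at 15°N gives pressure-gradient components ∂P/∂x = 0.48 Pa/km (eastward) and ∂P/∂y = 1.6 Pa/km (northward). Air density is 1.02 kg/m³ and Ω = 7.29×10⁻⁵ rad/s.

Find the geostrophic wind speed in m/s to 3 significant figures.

Coriolis parameter at 15°N:
f = 2Ω sin φ = 2 × 7.29×10⁻⁵ × sin 15° = 3.77×10⁻⁵ s⁻¹
Component geostrophic relations (x east, y north):
u_g = −(1/(fρ)) ∂P/∂y,  v_g = (1/(fρ)) ∂P/∂x
u_g = −(1.6×10⁻³)/(3.77×10⁻⁵ × 1.02) = −41.6 m/s;  v_g = (0.48×10⁻³)/(3.77×10⁻⁵ × 1.02) = 12.5 m/s
|V_g| = √(u_g² + v_g²) = 43.4 m/s

43.4 m/s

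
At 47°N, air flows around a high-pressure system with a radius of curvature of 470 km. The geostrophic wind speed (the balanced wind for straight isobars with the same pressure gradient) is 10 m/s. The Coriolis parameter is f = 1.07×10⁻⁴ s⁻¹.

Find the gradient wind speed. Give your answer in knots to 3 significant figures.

Around a high, pressure-gradient force acts outward with centrifugal, so Coriolis balances both:
fV = (1/ρ)|∂P/∂n| + V²/R  →  V² − fR·V + fR·V_g = 0
With fR = 1.07×10⁻⁴ × 470×10³ m = 50.3 m/s:
V = [fR − √((fR)² − 4 fR V_g)]/2 = [50.3 − √(50.3² − 4×50.3×10)]/2 = 13.8 m/s
Supergeostrophic (V > V_g = 10 m/s), as expected around a high.
Converting: 13.8 m/s × 1.944 = 26.8 knots

26.8 knots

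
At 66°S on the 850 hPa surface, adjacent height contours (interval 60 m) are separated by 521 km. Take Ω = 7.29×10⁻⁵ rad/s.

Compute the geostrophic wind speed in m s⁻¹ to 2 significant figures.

Coriolis parameter at 66°S:
f = 2Ω sin φ = 2 × 7.29×10⁻⁵ × sin 66° = 1.33×10⁻⁴ s⁻¹
Height gradient: |∂Z/∂n| = 60 m / 521000 m = 1.15×10⁻⁴
On a pressure surface, geostrophic balance gives V_g = (g/f)|∂Z/∂n|:
V_g = 9.81 × 1.15×10⁻⁴ / 1.33×10⁻⁴ = 8.48 m/s

8.5 m s⁻¹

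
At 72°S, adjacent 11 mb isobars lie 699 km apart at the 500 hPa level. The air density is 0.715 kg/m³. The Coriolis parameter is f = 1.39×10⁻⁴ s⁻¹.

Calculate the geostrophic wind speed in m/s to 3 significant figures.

15.8 m/s

Pressure gradient: |∂P/∂n| = 1100 Pa / 699000 m = 1.57×10⁻³ Pa/m
Geostrophic balance (pressure-gradient force = Coriolis force):
V_g = (1/(fρ)) |∂P/∂n| = 1.57×10⁻³ / (1.39×10⁻⁴ × 0.715) = 15.8 m/s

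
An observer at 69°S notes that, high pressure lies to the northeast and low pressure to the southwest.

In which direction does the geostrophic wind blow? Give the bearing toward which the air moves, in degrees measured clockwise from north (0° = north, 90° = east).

The pressure-gradient force points toward the southwest (bearing 225°).
Geostrophic balance: in the Southern Hemisphere the Coriolis force deflects motion to the left, so the geostrophic wind blows 90° to the left of the pressure-gradient force (low pressure on the right).
Rotating 225° by 90° counterclockwise gives 135° — the wind blows toward the southeast.

135°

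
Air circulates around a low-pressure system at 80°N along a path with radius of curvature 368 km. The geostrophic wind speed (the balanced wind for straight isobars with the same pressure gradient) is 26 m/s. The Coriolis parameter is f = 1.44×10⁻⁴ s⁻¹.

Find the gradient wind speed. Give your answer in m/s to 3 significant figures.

Around a low, centrifugal force acts outward with Coriolis, so pressure-gradient force balances both:
(1/ρ)|∂P/∂n| = fV + V²/R  →  V² + fR·V − fR·V_g = 0
With fR = 1.44×10⁻⁴ × 368×10³ m = 53.0 m/s:
V = [−fR + √((fR)² + 4 fR V_g)]/2 = [−53.0 + √(53.0² + 4×53.0×26)]/2 = 19.1 m/s
Subgeostrophic (V < V_g = 26 m/s), as expected around a low.

19.1 m/s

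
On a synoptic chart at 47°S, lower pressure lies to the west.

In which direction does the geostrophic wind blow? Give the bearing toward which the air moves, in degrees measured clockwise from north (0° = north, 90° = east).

The pressure-gradient force points toward the west (bearing 270°).
Geostrophic balance: in the Southern Hemisphere the Coriolis force deflects motion to the left, so the geostrophic wind blows 90° to the left of the pressure-gradient force (low pressure on the right).
Rotating 270° by 90° counterclockwise gives 180° — the wind blows toward the south.

180°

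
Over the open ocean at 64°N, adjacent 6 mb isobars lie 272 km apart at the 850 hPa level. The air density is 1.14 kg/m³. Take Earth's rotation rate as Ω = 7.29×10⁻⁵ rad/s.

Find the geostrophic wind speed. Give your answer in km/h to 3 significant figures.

Coriolis parameter at 64°N:
f = 2Ω sin φ = 2 × 7.29×10⁻⁵ × sin 64° = 1.31×10⁻⁴ s⁻¹
Pressure gradient: |∂P/∂n| = 600 Pa / 272000 m = 2.21×10⁻³ Pa/m
Geostrophic balance (pressure-gradient force = Coriolis force):
V_g = (1/(fρ)) |∂P/∂n| = 2.21×10⁻³ / (1.31×10⁻⁴ × 1.14) = 14.8 m/s
Converting: 14.8 m/s × 3.6 = 53.2 km/h

53.2 km/h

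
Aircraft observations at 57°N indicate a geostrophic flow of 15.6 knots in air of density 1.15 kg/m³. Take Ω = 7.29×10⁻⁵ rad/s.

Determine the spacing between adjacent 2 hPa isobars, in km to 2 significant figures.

Coriolis parameter at 57°N:
f = 2Ω sin φ = 2 × 7.29×10⁻⁵ × sin 57° = 1.22×10⁻⁴ s⁻¹
Wind speed in SI: 15.6 knots = 8.03 m/s
Geostrophic balance rearranged: |∂P/∂n| = f ρ V_g
|∂P/∂n| = 1.22×10⁻⁴ × 1.15 × 8.03 = 1.13×10⁻³ Pa/m
Isobar spacing: Δn = ΔP/|∂P/∂n| = 200 Pa / 1.13×10⁻³ Pa/m = 177223 m ≈ 180 km

180 km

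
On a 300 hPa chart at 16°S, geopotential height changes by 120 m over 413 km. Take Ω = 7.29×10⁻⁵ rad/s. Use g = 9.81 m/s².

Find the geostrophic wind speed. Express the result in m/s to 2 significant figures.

Coriolis parameter at 16°S:
f = 2Ω sin φ = 2 × 7.29×10⁻⁵ × sin 16° = 4.02×10⁻⁵ s⁻¹
Height gradient: |∂Z/∂n| = 120 m / 413000 m = 2.91×10⁻⁴
On a pressure surface, geostrophic balance gives V_g = (g/f)|∂Z/∂n|:
V_g = 9.81 × 2.91×10⁻⁴ / 4.02×10⁻⁵ = 70.9 m/s

71 m/s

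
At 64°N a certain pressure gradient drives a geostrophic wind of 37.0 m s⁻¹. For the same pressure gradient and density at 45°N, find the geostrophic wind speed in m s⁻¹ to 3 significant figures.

47.0 m s⁻¹

With the same pressure gradient and density, V_g ∝ 1/f ∝ 1/sin φ.
V₂ = V₁ · sin φ₁ / sin φ₂ = 37.0 × sin 64° / sin 45°
V₂ = 37.0 × 0.8988/0.7071 = 47.0 m s⁻¹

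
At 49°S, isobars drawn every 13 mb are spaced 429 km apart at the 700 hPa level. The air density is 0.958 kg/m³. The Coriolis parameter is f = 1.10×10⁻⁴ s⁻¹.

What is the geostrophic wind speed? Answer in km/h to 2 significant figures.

100 km/h

Pressure gradient: |∂P/∂n| = 1300 Pa / 429000 m = 3.03×10⁻³ Pa/m
Geostrophic balance (pressure-gradient force = Coriolis force):
V_g = (1/(fρ)) |∂P/∂n| = 3.03×10⁻³ / (1.10×10⁻⁴ × 0.958) = 28.8 m/s
Converting: 28.8 m/s × 3.6 = 100 km/h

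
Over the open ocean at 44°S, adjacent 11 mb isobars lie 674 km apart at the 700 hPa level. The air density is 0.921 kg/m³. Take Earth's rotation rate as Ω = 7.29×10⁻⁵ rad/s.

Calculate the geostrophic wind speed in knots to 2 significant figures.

34 knots

Coriolis parameter at 44°S:
f = 2Ω sin φ = 2 × 7.29×10⁻⁵ × sin 44° = 1.01×10⁻⁴ s⁻¹
Pressure gradient: |∂P/∂n| = 1100 Pa / 674000 m = 1.63×10⁻³ Pa/m
Geostrophic balance (pressure-gradient force = Coriolis force):
V_g = (1/(fρ)) |∂P/∂n| = 1.63×10⁻³ / (1.01×10⁻⁴ × 0.921) = 17.5 m/s
Converting: 17.5 m/s × 1.944 = 34 knots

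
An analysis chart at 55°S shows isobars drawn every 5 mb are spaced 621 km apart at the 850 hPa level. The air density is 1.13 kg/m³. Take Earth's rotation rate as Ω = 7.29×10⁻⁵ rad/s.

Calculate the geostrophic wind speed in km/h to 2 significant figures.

Coriolis parameter at 55°S:
f = 2Ω sin φ = 2 × 7.29×10⁻⁵ × sin 55° = 1.19×10⁻⁴ s⁻¹
Pressure gradient: |∂P/∂n| = 500 Pa / 621000 m = 8.05×10⁻⁴ Pa/m
Geostrophic balance (pressure-gradient force = Coriolis force):
V_g = (1/(fρ)) |∂P/∂n| = 8.05×10⁻⁴ / (1.19×10⁻⁴ × 1.13) = 5.97 m/s
Converting: 5.97 m/s × 3.6 = 21 km/h

21 km/h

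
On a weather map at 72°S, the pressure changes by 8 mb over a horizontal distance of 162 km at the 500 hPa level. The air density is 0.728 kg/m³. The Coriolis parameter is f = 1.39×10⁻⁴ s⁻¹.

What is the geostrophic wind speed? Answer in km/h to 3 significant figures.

Pressure gradient: |∂P/∂n| = 800 Pa / 162000 m = 4.94×10⁻³ Pa/m
Geostrophic balance (pressure-gradient force = Coriolis force):
V_g = (1/(fρ)) |∂P/∂n| = 4.94×10⁻³ / (1.39×10⁻⁴ × 0.728) = 48.8 m/s
Converting: 48.8 m/s × 3.6 = 176 km/h

176 km/h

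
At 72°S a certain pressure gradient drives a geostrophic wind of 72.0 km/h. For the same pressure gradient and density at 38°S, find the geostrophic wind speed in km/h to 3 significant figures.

111 km/h

With the same pressure gradient and density, V_g ∝ 1/f ∝ 1/sin φ.
V₂ = V₁ · sin φ₁ / sin φ₂ = 72.0 × sin 72° / sin 38°
V₂ = 72.0 × 0.9511/0.6157 = 111 km/h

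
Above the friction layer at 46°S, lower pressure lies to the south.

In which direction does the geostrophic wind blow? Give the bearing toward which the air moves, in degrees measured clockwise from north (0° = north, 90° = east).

The pressure-gradient force points toward the south (bearing 180°).
Geostrophic balance: in the Southern Hemisphere the Coriolis force deflects motion to the left, so the geostrophic wind blows 90° to the left of the pressure-gradient force (low pressure on the right).
Rotating 180° by 90° counterclockwise gives 090° — the wind blows toward the east.

090°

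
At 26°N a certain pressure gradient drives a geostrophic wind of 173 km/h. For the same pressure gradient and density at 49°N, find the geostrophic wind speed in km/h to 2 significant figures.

100 km/h

With the same pressure gradient and density, V_g ∝ 1/f ∝ 1/sin φ.
V₂ = V₁ · sin φ₁ / sin φ₂ = 173 × sin 26° / sin 49°
V₂ = 173 × 0.4384/0.7547 = 100 km/h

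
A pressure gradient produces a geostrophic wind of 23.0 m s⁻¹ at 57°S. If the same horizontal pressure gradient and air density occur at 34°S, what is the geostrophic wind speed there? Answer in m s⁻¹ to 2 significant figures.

With the same pressure gradient and density, V_g ∝ 1/f ∝ 1/sin φ.
V₂ = V₁ · sin φ₁ / sin φ₂ = 23.0 × sin 57° / sin 34°
V₂ = 23.0 × 0.8387/0.5592 = 34 m s⁻¹

34 m s⁻¹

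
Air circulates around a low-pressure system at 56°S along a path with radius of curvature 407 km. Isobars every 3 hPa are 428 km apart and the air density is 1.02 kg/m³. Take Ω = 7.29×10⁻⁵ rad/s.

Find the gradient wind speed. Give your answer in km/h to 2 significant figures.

Coriolis parameter at 56°S:
f = 2Ω sin φ = 2 × 7.29×10⁻⁵ × sin 56° = 1.21×10⁻⁴ s⁻¹
Pressure gradient: |∂P/∂n| = 300 Pa / 428000 m = 7.01×10⁻⁴ Pa/m
Geostrophic speed: V_g = |∂P/∂n|/(fρ) = 7.01×10⁻⁴/(1.21×10⁻⁴ × 1.02) = 5.69 m/s
Around a low, centrifugal force acts outward with Coriolis, so pressure-gradient force balances both:
(1/ρ)|∂P/∂n| = fV + V²/R  →  V² + fR·V − fR·V_g = 0
With fR = 1.21×10⁻⁴ × 407×10³ m = 49.2 m/s:
V = [−fR + √((fR)² + 4 fR V_g)]/2 = [−49.2 + √(49.2² + 4×49.2×5.69)]/2 = 5.15 m/s
Subgeostrophic (V < V_g = 5.69 m/s), as expected around a low.
Converting: 5.15 m/s × 3.6 = 19 km/h

19 km/h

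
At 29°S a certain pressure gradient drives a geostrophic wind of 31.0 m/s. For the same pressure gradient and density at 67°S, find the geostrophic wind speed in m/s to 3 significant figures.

16.3 m/s

With the same pressure gradient and density, V_g ∝ 1/f ∝ 1/sin φ.
V₂ = V₁ · sin φ₁ / sin φ₂ = 31.0 × sin 29° / sin 67°
V₂ = 31.0 × 0.4848/0.9205 = 16.3 m/s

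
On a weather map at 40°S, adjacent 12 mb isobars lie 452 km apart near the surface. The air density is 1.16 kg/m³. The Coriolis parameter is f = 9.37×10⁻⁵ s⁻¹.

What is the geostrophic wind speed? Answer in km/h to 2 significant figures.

88 km/h

Pressure gradient: |∂P/∂n| = 1200 Pa / 452000 m = 2.65×10⁻³ Pa/m
Geostrophic balance (pressure-gradient force = Coriolis force):
V_g = (1/(fρ)) |∂P/∂n| = 2.65×10⁻³ / (9.37×10⁻⁵ × 1.16) = 24.4 m/s
Converting: 24.4 m/s × 3.6 = 88 km/h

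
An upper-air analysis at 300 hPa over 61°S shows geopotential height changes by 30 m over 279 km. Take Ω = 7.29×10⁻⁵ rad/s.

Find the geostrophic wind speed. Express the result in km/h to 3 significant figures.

29.8 km/h

Coriolis parameter at 61°S:
f = 2Ω sin φ = 2 × 7.29×10⁻⁵ × sin 61° = 1.28×10⁻⁴ s⁻¹
Height gradient: |∂Z/∂n| = 30 m / 279000 m = 1.08×10⁻⁴
On a pressure surface, geostrophic balance gives V_g = (g/f)|∂Z/∂n|:
V_g = 9.81 × 1.08×10⁻⁴ / 1.28×10⁻⁴ = 8.27 m/s
Converting: 8.27 m/s × 3.6 = 29.8 km/h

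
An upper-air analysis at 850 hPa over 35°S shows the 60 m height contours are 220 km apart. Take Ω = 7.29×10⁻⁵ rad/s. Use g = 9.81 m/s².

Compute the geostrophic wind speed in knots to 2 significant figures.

Coriolis parameter at 35°S:
f = 2Ω sin φ = 2 × 7.29×10⁻⁵ × sin 35° = 8.36×10⁻⁵ s⁻¹
Height gradient: |∂Z/∂n| = 60 m / 220000 m = 2.73×10⁻⁴
On a pressure surface, geostrophic balance gives V_g = (g/f)|∂Z/∂n|:
V_g = 9.81 × 2.73×10⁻⁴ / 8.36×10⁻⁵ = 32.0 m/s
Converting: 32.0 m/s × 1.944 = 62 knots

62 knots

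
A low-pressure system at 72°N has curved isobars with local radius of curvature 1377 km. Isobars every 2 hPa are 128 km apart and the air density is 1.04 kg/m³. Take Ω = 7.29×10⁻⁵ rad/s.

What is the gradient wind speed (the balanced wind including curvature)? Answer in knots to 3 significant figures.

20.0 knots

Coriolis parameter at 72°N:
f = 2Ω sin φ = 2 × 7.29×10⁻⁵ × sin 72° = 1.39×10⁻⁴ s⁻¹
Pressure gradient: |∂P/∂n| = 200 Pa / 128000 m = 1.56×10⁻³ Pa/m
Geostrophic speed: V_g = |∂P/∂n|/(fρ) = 1.56×10⁻³/(1.39×10⁻⁴ × 1.04) = 10.8 m/s
Around a low, centrifugal force acts outward with Coriolis, so pressure-gradient force balances both:
(1/ρ)|∂P/∂n| = fV + V²/R  →  V² + fR·V − fR·V_g = 0
With fR = 1.39×10⁻⁴ × 1377×10³ m = 191 m/s:
V = [−fR + √((fR)² + 4 fR V_g)]/2 = [−191 + √(191² + 4×191×10.8)]/2 = 10.3 m/s
Subgeostrophic (V < V_g = 10.8 m/s), as expected around a low.
Converting: 10.3 m/s × 1.944 = 20.0 knots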